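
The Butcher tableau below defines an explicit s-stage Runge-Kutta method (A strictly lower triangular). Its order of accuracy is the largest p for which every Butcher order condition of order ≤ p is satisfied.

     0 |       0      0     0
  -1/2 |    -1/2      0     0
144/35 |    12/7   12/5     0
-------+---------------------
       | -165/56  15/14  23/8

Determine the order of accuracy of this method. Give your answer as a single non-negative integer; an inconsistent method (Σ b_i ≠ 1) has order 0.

b = (-165/56, 15/14, 23/8)
c = (0, -1/2, 144/35)
Ac = (0, 0, -6/5)
Σ b_i: (-165/56)·1 + 15/14·1 + 23/8·1 = 1 ✓
b·c: 15/14·(-1/2) + 23/8·144/35 = 1581/140 ≠ 1/2 ⇒ order 1.

1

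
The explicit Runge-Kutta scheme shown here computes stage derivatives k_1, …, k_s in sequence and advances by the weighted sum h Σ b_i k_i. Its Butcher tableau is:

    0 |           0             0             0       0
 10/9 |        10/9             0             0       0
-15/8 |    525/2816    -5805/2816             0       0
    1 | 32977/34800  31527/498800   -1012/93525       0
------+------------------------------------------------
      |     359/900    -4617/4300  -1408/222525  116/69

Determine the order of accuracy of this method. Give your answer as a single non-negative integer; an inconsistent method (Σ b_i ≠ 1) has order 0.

b = (359/900, -4617/4300, -1408/222525, 116/69)
c = (0, 10/9, -15/8, 1)
Ac = (0, 0, -3225/1408, 21/232)
Σ b_i: 359/900·1 + (-4617/4300)·1 + (-1408/222525)·1 + 116/69·1 = 1 ✓
b·c: (-4617/4300)·10/9 + (-1408/222525)·(-15/8) + 116/69·1 = 1/2 ✓
b·c²: (-4617/4300)·100/81 + (-1408/222525)·225/64 + 116/69·1 = 1/3 ✓
b·Ac: (-1408/222525)·(-3225/1408) + 116/69·21/232 = 1/6 ✓
b·c³: (-4617/4300)·1000/729 + (-1408/222525)·(-3375/512) + 116/69·1 = 1/4 ✓
b·(c∘Ac): (-1408/222525)·48375/11264 + 116/69·21/232 = 1/8 ✓
b·Ac²: (-1408/222525)·(-5375/2112) + 116/69·167/4176 = 1/12 ✓
b·A²c: 116/69·23/928 = 1/24 ✓; 4 stages ⇒ order 4.

4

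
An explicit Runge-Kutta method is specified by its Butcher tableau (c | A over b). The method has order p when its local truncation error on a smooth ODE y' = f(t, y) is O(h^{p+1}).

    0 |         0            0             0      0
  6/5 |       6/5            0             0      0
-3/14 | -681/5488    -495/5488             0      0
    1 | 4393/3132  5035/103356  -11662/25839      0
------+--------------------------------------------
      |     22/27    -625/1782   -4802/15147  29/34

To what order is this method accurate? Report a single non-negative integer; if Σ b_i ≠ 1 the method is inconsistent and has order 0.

4

b = (22/27, -625/1782, -4802/15147, 29/34)
c = (0, 6/5, -3/14, 1)
Ac = (0, 0, -297/2744, 9/58)
Σ b_i: 22/27·1 + (-625/1782)·1 + (-4802/15147)·1 + 29/34·1 = 1 ✓
b·c: (-625/1782)·6/5 + (-4802/15147)·(-3/14) + 29/34·1 = 1/2 ✓
b·c²: (-625/1782)·36/25 + (-4802/15147)·9/196 + 29/34·1 = 1/3 ✓
b·Ac: (-4802/15147)·(-297/2744) + 29/34·9/58 = 1/6 ✓
b·c³: (-625/1782)·216/125 + (-4802/15147)·(-27/2744) + 29/34·1 = 1/4 ✓
b·(c∘Ac): (-4802/15147)·891/38416 + 29/34·9/58 = 1/8 ✓
b·Ac²: (-4802/15147)·(-891/6860) + 29/34·43/870 = 1/12 ✓
b·A²c: 29/34·17/348 = 1/24 ✓; 4 stages ⇒ order 4.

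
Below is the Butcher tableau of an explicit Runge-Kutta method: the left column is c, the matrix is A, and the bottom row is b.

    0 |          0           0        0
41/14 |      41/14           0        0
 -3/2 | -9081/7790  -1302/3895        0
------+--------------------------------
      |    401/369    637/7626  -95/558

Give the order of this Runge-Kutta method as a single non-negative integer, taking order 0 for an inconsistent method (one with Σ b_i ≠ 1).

3

b = (401/369, 637/7626, -95/558)
c = (0, 41/14, -3/2)
Ac = (0, 0, -93/95)
Σ b_i: 401/369·1 + 637/7626·1 + (-95/558)·1 = 1 ✓
b·c: 637/7626·41/14 + (-95/558)·(-3/2) = 1/2 ✓
b·c²: 637/7626·1681/196 + (-95/558)·9/4 = 1/3 ✓
b·Ac: (-95/558)·(-93/95) = 1/6 ✓; 3 stages ⇒ order 3.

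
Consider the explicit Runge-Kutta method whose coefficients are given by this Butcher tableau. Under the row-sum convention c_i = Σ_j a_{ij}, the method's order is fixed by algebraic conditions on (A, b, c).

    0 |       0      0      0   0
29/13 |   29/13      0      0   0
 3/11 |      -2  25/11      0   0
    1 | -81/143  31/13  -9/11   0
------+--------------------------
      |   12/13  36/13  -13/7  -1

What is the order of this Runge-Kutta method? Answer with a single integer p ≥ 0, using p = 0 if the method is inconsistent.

0

b = (12/13, 36/13, -13/7, -1)
c = (0, 29/13, 3/11, 1)
Ac = (0, 0, 725/143, 104216/20449)
Σ b_i: 12/13·1 + 36/13·1 + (-13/7)·1 + (-1)·1 = 76/91 ≠ 1 ⇒ order 0.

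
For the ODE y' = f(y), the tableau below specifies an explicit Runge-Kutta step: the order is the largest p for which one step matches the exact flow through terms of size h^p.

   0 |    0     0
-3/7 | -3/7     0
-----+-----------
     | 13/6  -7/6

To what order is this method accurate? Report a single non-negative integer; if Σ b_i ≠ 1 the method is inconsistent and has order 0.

b = (13/6, -7/6)
c = (0, -3/7)
Σ b_i: 13/6·1 + (-7/6)·1 = 1 ✓
b·c: (-7/6)·(-3/7) = 1/2 ✓; 2 stages ⇒ order 2.

2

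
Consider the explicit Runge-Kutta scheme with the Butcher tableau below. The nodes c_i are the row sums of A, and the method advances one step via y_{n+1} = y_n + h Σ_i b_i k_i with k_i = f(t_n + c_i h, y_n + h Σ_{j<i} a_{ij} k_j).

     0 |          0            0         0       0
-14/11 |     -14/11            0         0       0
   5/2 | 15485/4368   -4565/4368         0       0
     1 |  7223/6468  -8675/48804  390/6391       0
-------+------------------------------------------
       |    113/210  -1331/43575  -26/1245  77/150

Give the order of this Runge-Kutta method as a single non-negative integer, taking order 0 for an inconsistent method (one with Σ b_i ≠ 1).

b = (113/210, -1331/43575, -26/1245, 77/150)
c = (0, -14/11, 5/2, 1)
Ac = (0, 0, 415/312, 25/66)
Σ b_i: 113/210·1 + (-1331/43575)·1 + (-26/1245)·1 + 77/150·1 = 1 ✓
b·c: (-1331/43575)·(-14/11) + (-26/1245)·5/2 + 77/150·1 = 1/2 ✓
b·c²: (-1331/43575)·196/121 + (-26/1245)·25/4 + 77/150·1 = 1/3 ✓
b·Ac: (-26/1245)·415/312 + 77/150·25/66 = 1/6 ✓
b·c³: (-1331/43575)·(-2744/1331) + (-26/1245)·125/8 + 77/150·1 = 1/4 ✓
b·(c∘Ac): (-26/1245)·2075/624 + 77/150·25/66 = 1/8 ✓
b·Ac²: (-26/1245)·(-2905/1716) + 77/150·475/5082 = 1/12 ✓
b·A²c: 77/150·25/308 = 1/24 ✓; 4 stages ⇒ order 4.

4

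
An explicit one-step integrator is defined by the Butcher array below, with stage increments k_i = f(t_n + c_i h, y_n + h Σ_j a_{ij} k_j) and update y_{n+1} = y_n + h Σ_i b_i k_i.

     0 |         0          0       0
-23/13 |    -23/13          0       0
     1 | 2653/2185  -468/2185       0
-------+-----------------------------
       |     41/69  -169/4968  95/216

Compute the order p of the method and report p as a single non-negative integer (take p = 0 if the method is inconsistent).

3

b = (41/69, -169/4968, 95/216)
c = (0, -23/13, 1)
Ac = (0, 0, 36/95)
Σ b_i: 41/69·1 + (-169/4968)·1 + 95/216·1 = 1 ✓
b·c: (-169/4968)·(-23/13) + 95/216·1 = 1/2 ✓
b·c²: (-169/4968)·529/169 + 95/216·1 = 1/3 ✓
b·Ac: 95/216·36/95 = 1/6 ✓; 3 stages ⇒ order 3.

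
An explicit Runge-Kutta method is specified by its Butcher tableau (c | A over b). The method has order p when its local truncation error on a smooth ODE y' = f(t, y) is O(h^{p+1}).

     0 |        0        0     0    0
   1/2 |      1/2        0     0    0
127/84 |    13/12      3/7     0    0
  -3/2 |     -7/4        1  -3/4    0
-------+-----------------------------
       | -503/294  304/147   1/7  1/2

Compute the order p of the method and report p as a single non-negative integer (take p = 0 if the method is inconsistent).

2

b = (-503/294, 304/147, 1/7, 1/2)
c = (0, 1/2, 127/84, -3/2)
Ac = (0, 0, 3/14, -71/112)
Σ b_i: (-503/294)·1 + 304/147·1 + 1/7·1 + 1/2·1 = 1 ✓
b·c: 304/147·1/2 + 1/7·127/84 + 1/2·(-3/2) = 1/2 ✓
b·c²: 304/147·1/4 + 1/7·16129/7056 + 1/2·9/4 = 97231/49392 ≠ 1/3 ⇒ order 2.
b·Ac: 1/7·3/14 + 1/2·(-71/112) = -449/1568 ≠ 1/6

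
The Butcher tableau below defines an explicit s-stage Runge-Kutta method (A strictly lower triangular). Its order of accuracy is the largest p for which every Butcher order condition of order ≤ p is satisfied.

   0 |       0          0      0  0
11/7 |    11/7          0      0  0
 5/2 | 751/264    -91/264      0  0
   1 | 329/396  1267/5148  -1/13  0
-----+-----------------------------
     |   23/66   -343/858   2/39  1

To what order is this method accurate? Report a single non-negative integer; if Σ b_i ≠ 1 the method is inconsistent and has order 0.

4

b = (23/66, -343/858, 2/39, 1)
c = (0, 11/7, 5/2, 1)
Ac = (0, 0, -13/24, 7/36)
Σ b_i: 23/66·1 + (-343/858)·1 + 2/39·1 + 1·1 = 1 ✓
b·c: (-343/858)·11/7 + 2/39·5/2 + 1·1 = 1/2 ✓
b·c²: (-343/858)·121/49 + 2/39·25/4 + 1·1 = 1/3 ✓
b·Ac: 2/39·(-13/24) + 1·7/36 = 1/6 ✓
b·c³: (-343/858)·1331/343 + 2/39·125/8 + 1·1 = 1/4 ✓
b·(c∘Ac): 2/39·(-65/48) + 1·7/36 = 1/8 ✓
b·Ac²: 2/39·(-143/168) + 1·8/63 = 1/12 ✓
b·A²c: 1·1/24 = 1/24 ✓; 4 stages ⇒ order 4.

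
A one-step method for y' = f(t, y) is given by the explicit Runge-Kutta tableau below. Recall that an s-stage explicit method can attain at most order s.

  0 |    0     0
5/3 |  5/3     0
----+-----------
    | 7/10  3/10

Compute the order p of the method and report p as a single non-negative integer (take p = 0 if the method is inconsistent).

b = (7/10, 3/10)
c = (0, 5/3)
Σ b_i: 7/10·1 + 3/10·1 = 1 ✓
b·c: 3/10·5/3 = 1/2 ✓; 2 stages ⇒ order 2.

2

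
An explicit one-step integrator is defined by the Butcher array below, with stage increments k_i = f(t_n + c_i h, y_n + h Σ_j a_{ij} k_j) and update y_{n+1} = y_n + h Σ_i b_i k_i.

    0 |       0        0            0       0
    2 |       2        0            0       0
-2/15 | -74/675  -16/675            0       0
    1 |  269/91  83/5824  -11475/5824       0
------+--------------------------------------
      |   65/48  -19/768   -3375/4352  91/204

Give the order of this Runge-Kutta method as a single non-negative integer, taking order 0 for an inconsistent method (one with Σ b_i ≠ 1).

b = (65/48, -19/768, -3375/4352, 91/204)
c = (0, 2, -2/15, 1)
Ac = (0, 0, -32/675, 53/182)
Σ b_i: 65/48·1 + (-19/768)·1 + (-3375/4352)·1 + 91/204·1 = 1 ✓
b·c: (-19/768)·2 + (-3375/4352)·(-2/15) + 91/204·1 = 1/2 ✓
b·c²: (-19/768)·4 + (-3375/4352)·4/225 + 91/204·1 = 1/3 ✓
b·Ac: (-3375/4352)·(-32/675) + 91/204·53/182 = 1/6 ✓
b·c³: (-19/768)·8 + (-3375/4352)·(-8/3375) + 91/204·1 = 1/4 ✓
b·(c∘Ac): (-3375/4352)·64/10125 + 91/204·53/182 = 1/8 ✓
b·Ac²: (-3375/4352)·(-64/675) + 91/204·2/91 = 1/12 ✓
b·A²c: 91/204·17/182 = 1/24 ✓; 4 stages ⇒ order 4.

4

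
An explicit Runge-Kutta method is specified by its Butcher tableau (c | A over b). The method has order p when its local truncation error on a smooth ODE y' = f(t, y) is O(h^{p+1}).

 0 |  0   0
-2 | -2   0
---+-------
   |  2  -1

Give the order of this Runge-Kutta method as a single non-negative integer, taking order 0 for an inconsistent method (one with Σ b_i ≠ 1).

b = (2, -1)
c = (0, -2)
Σ b_i: 2·1 + (-1)·1 = 1 ✓
b·c: (-1)·(-2) = 2 ≠ 1/2 ⇒ order 1.

1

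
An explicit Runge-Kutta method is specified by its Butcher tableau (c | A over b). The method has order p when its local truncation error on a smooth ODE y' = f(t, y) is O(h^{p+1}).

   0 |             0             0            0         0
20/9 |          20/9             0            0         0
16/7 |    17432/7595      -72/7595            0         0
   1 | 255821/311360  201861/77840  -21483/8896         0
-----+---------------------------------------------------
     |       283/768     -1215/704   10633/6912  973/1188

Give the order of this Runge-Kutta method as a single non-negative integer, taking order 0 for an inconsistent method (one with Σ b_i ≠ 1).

4

b = (283/768, -1215/704, 10633/6912, 973/1188)
c = (0, 20/9, 16/7, 1)
Ac = (0, 0, -32/1519, 473/1946)
Σ b_i: 283/768·1 + (-1215/704)·1 + 10633/6912·1 + 973/1188·1 = 1 ✓
b·c: (-1215/704)·20/9 + 10633/6912·16/7 + 973/1188·1 = 1/2 ✓
b·c²: (-1215/704)·400/81 + 10633/6912·256/49 + 973/1188·1 = 1/3 ✓
b·Ac: 10633/6912·(-32/1519) + 973/1188·473/1946 = 1/6 ✓
b·c³: (-1215/704)·8000/729 + 10633/6912·4096/343 + 973/1188·1 = 1/4 ✓
b·(c∘Ac): 10633/6912·(-512/10633) + 973/1188·473/1946 = 1/8 ✓
b·Ac²: 10633/6912·(-640/13671) + 973/1188·1661/8757 = 1/12 ✓
b·A²c: 973/1188·99/1946 = 1/24 ✓; 4 stages ⇒ order 4.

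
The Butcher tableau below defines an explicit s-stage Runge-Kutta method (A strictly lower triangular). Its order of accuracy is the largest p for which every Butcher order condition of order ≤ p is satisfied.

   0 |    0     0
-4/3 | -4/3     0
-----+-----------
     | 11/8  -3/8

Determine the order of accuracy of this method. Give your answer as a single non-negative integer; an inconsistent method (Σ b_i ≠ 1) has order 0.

b = (11/8, -3/8)
c = (0, -4/3)
Σ b_i: 11/8·1 + (-3/8)·1 = 1 ✓
b·c: (-3/8)·(-4/3) = 1/2 ✓; 2 stages ⇒ order 2.

2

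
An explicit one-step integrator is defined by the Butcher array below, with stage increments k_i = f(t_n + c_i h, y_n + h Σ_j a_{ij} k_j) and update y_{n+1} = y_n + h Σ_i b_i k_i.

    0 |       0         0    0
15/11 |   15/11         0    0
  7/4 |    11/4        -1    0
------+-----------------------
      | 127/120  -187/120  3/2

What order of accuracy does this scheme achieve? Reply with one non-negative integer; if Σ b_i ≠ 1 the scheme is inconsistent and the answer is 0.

b = (127/120, -187/120, 3/2)
c = (0, 15/11, 7/4)
Ac = (0, 0, -15/11)
Σ b_i: 127/120·1 + (-187/120)·1 + 3/2·1 = 1 ✓
b·c: (-187/120)·15/11 + 3/2·7/4 = 1/2 ✓
b·c²: (-187/120)·225/121 + 3/2·49/16 = 597/352 ≠ 1/3 ⇒ order 2.
b·Ac: 3/2·(-15/11) = -45/22 ≠ 1/6

2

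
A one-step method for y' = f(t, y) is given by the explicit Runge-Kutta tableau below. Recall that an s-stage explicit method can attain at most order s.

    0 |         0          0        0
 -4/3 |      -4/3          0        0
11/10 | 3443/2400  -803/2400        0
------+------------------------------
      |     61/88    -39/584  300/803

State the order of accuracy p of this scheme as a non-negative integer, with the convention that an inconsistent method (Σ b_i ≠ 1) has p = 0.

b = (61/88, -39/584, 300/803)
c = (0, -4/3, 11/10)
Ac = (0, 0, 803/1800)
Σ b_i: 61/88·1 + (-39/584)·1 + 300/803·1 = 1 ✓
b·c: (-39/584)·(-4/3) + 300/803·11/10 = 1/2 ✓
b·c²: (-39/584)·16/9 + 300/803·121/100 = 1/3 ✓
b·Ac: 300/803·803/1800 = 1/6 ✓; 3 stages ⇒ order 3.

3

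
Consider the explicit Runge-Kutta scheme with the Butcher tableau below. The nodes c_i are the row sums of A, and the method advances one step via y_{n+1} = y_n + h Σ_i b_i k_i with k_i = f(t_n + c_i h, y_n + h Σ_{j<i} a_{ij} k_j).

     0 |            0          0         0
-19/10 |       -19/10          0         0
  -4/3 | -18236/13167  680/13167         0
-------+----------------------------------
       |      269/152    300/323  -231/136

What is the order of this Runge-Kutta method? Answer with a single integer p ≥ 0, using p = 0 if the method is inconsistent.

3

b = (269/152, 300/323, -231/136)
c = (0, -19/10, -4/3)
Ac = (0, 0, -68/693)
Σ b_i: 269/152·1 + 300/323·1 + (-231/136)·1 = 1 ✓
b·c: 300/323·(-19/10) + (-231/136)·(-4/3) = 1/2 ✓
b·c²: 300/323·361/100 + (-231/136)·16/9 = 1/3 ✓
b·Ac: (-231/136)·(-68/693) = 1/6 ✓; 3 stages ⇒ order 3.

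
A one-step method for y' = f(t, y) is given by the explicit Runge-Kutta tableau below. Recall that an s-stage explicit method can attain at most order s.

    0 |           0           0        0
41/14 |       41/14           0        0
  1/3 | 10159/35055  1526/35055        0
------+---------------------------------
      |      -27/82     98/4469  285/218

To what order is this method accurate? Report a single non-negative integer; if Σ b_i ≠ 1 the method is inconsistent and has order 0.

3

b = (-27/82, 98/4469, 285/218)
c = (0, 41/14, 1/3)
Ac = (0, 0, 109/855)
Σ b_i: (-27/82)·1 + 98/4469·1 + 285/218·1 = 1 ✓
b·c: 98/4469·41/14 + 285/218·1/3 = 1/2 ✓
b·c²: 98/4469·1681/196 + 285/218·1/9 = 1/3 ✓
b·Ac: 285/218·109/855 = 1/6 ✓; 3 stages ⇒ order 3.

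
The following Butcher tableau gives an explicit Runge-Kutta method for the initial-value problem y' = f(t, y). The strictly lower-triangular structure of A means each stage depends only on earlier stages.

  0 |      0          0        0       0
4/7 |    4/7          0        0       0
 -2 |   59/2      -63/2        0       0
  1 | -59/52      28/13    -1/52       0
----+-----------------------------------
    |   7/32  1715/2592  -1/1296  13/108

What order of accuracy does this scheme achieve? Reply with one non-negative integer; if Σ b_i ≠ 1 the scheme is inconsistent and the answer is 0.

b = (7/32, 1715/2592, -1/1296, 13/108)
c = (0, 4/7, -2, 1)
Ac = (0, 0, -18, 33/26)
Σ b_i: 7/32·1 + 1715/2592·1 + (-1/1296)·1 + 13/108·1 = 1 ✓
b·c: 1715/2592·4/7 + (-1/1296)·(-2) + 13/108·1 = 1/2 ✓
b·c²: 1715/2592·16/49 + (-1/1296)·4 + 13/108·1 = 1/3 ✓
b·Ac: (-1/1296)·(-18) + 13/108·33/26 = 1/6 ✓
b·c³: 1715/2592·64/343 + (-1/1296)·(-8) + 13/108·1 = 1/4 ✓
b·(c∘Ac): (-1/1296)·36 + 13/108·33/26 = 1/8 ✓
b·Ac²: (-1/1296)·(-72/7) + 13/108·57/91 = 1/12 ✓
b·A²c: 13/108·9/26 = 1/24 ✓; 4 stages ⇒ order 4.

4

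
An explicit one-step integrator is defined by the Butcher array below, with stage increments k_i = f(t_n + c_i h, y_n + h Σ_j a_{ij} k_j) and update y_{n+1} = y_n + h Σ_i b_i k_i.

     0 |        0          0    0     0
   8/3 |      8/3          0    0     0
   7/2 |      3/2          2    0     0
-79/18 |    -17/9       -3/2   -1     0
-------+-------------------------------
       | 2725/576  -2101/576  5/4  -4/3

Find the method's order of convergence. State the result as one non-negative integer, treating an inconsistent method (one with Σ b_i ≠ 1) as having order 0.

2

b = (2725/576, -2101/576, 5/4, -4/3)
c = (0, 8/3, 7/2, -79/18)
Ac = (0, 0, 16/3, -15/2)
Σ b_i: 2725/576·1 + (-2101/576)·1 + 5/4·1 + (-4/3)·1 = 1 ✓
b·c: (-2101/576)·8/3 + 5/4·7/2 + (-4/3)·(-79/18) = 1/2 ✓
b·c²: (-2101/576)·64/9 + 5/4·49/4 + (-4/3)·6241/324 = -141169/3888 ≠ 1/3 ⇒ order 2.
b·Ac: 5/4·16/3 + (-4/3)·(-15/2) = 50/3 ≠ 1/6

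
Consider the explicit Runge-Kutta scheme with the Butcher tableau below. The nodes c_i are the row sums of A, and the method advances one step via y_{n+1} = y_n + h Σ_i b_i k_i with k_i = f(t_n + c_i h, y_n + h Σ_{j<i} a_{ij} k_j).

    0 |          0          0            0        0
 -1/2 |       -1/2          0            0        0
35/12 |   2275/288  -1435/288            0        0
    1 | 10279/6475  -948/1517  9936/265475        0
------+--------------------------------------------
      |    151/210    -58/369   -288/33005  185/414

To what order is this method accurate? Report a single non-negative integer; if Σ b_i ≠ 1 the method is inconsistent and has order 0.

4

b = (151/210, -58/369, -288/33005, 185/414)
c = (0, -1/2, 35/12, 1)
Ac = (0, 0, 1435/576, 78/185)
Σ b_i: 151/210·1 + (-58/369)·1 + (-288/33005)·1 + 185/414·1 = 1 ✓
b·c: (-58/369)·(-1/2) + (-288/33005)·35/12 + 185/414·1 = 1/2 ✓
b·c²: (-58/369)·1/4 + (-288/33005)·1225/144 + 185/414·1 = 1/3 ✓
b·Ac: (-288/33005)·1435/576 + 185/414·78/185 = 1/6 ✓
b·c³: (-58/369)·(-1/8) + (-288/33005)·42875/1728 + 185/414·1 = 1/4 ✓
b·(c∘Ac): (-288/33005)·50225/6912 + 185/414·78/185 = 1/8 ✓
b·Ac²: (-288/33005)·(-1435/1152) + 185/414·6/37 = 1/12 ✓
b·A²c: 185/414·69/740 = 1/24 ✓; 4 stages ⇒ order 4.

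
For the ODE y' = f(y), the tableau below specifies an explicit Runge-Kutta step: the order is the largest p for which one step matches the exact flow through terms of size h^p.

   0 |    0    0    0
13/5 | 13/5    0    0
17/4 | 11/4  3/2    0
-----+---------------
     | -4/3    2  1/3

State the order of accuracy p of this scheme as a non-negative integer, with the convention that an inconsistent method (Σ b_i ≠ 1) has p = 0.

1

b = (-4/3, 2, 1/3)
c = (0, 13/5, 17/4)
Ac = (0, 0, 39/10)
Σ b_i: (-4/3)·1 + 2·1 + 1/3·1 = 1 ✓
b·c: 2·13/5 + 1/3·17/4 = 397/60 ≠ 1/2 ⇒ order 1.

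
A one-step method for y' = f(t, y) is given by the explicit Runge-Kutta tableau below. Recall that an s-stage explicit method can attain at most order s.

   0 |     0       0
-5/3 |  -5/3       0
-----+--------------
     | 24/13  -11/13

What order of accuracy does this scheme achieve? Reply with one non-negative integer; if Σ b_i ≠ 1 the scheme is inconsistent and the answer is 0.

b = (24/13, -11/13)
c = (0, -5/3)
Σ b_i: 24/13·1 + (-11/13)·1 = 1 ✓
b·c: (-11/13)·(-5/3) = 55/39 ≠ 1/2 ⇒ order 1.

1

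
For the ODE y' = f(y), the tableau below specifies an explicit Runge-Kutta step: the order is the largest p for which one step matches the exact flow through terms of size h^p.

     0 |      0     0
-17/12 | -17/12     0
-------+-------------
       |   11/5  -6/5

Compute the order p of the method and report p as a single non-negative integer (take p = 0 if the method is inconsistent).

1

b = (11/5, -6/5)
c = (0, -17/12)
Σ b_i: 11/5·1 + (-6/5)·1 = 1 ✓
b·c: (-6/5)·(-17/12) = 17/10 ≠ 1/2 ⇒ order 1.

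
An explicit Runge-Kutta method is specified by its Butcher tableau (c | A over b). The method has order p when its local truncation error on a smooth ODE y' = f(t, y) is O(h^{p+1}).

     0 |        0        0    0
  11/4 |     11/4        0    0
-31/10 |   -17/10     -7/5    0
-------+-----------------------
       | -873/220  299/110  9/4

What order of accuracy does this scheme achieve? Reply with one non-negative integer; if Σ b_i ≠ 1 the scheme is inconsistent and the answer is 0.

b = (-873/220, 299/110, 9/4)
c = (0, 11/4, -31/10)
Ac = (0, 0, -77/20)
Σ b_i: (-873/220)·1 + 299/110·1 + 9/4·1 = 1 ✓
b·c: 299/110·11/4 + 9/4·(-31/10) = 1/2 ✓
b·c²: 299/110·121/16 + 9/4·961/100 = 33743/800 ≠ 1/3 ⇒ order 2.
b·Ac: 9/4·(-77/20) = -693/80 ≠ 1/6

2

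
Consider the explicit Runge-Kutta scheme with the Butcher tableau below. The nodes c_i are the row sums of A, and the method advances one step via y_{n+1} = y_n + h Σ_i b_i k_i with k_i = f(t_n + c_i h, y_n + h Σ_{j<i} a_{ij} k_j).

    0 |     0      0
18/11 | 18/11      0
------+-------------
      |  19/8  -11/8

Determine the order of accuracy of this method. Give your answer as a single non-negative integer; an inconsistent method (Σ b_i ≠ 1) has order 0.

1

b = (19/8, -11/8)
c = (0, 18/11)
Σ b_i: 19/8·1 + (-11/8)·1 = 1 ✓
b·c: (-11/8)·18/11 = -9/4 ≠ 1/2 ⇒ order 1.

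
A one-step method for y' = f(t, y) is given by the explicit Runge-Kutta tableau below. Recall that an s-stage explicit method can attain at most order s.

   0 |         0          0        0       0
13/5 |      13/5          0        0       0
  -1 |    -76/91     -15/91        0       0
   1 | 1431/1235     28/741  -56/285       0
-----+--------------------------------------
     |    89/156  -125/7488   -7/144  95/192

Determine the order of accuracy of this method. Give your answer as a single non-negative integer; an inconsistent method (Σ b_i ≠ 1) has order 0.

4

b = (89/156, -125/7488, -7/144, 95/192)
c = (0, 13/5, -1, 1)
Ac = (0, 0, -3/7, 28/95)
Σ b_i: 89/156·1 + (-125/7488)·1 + (-7/144)·1 + 95/192·1 = 1 ✓
b·c: (-125/7488)·13/5 + (-7/144)·(-1) + 95/192·1 = 1/2 ✓
b·c²: (-125/7488)·169/25 + (-7/144)·1 + 95/192·1 = 1/3 ✓
b·Ac: (-7/144)·(-3/7) + 95/192·28/95 = 1/6 ✓
b·c³: (-125/7488)·2197/125 + (-7/144)·(-1) + 95/192·1 = 1/4 ✓
b·(c∘Ac): (-7/144)·3/7 + 95/192·28/95 = 1/8 ✓
b·Ac²: (-7/144)·(-39/35) + 95/192·28/475 = 1/12 ✓
b·A²c: 95/192·8/95 = 1/24 ✓; 4 stages ⇒ order 4.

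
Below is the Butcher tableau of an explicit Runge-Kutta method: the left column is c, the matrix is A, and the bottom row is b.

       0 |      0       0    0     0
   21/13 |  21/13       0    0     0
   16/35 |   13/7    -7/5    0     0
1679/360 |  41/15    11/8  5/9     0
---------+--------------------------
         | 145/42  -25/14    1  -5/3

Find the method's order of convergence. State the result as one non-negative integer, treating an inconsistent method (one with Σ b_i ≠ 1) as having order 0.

1

b = (145/42, -25/14, 1, -5/3)
c = (0, 21/13, 16/35, 1679/360)
Ac = (0, 0, -147/65, 16217/6552)
Σ b_i: 145/42·1 + (-25/14)·1 + 1·1 + (-5/3)·1 = 1 ✓
b·c: (-25/14)·21/13 + 1·16/35 + (-5/3)·1679/360 = -1002517/98280 ≠ 1/2 ⇒ order 1.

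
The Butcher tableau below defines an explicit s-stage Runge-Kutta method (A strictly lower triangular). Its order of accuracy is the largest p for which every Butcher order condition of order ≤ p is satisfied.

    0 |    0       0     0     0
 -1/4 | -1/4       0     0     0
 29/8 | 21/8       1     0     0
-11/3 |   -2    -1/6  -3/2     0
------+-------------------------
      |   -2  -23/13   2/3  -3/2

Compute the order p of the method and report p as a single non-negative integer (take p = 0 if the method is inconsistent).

b = (-2, -23/13, 2/3, -3/2)
c = (0, -1/4, 29/8, -11/3)
Ac = (0, 0, -1/4, -259/48)
Σ b_i: (-2)·1 + (-23/13)·1 + 2/3·1 + (-3/2)·1 = -359/78 ≠ 1 ⇒ order 0.

0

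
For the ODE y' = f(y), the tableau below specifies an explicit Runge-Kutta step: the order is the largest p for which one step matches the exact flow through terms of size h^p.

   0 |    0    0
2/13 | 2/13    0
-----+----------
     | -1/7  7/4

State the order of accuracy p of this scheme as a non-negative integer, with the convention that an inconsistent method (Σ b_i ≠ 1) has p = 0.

0

b = (-1/7, 7/4)
c = (0, 2/13)
Σ b_i: (-1/7)·1 + 7/4·1 = 45/28 ≠ 1 ⇒ order 0.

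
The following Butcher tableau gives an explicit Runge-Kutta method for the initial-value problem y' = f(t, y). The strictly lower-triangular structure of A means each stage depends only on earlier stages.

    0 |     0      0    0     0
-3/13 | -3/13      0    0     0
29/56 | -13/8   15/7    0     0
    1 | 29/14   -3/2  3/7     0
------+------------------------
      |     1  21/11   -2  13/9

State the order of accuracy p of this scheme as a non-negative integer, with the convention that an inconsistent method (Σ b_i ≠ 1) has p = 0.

b = (1, 21/11, -2, 13/9)
c = (0, -3/13, 29/56, 1)
Ac = (0, 0, -45/91, 2895/5096)
Σ b_i: 1·1 + 21/11·1 + (-2)·1 + 13/9·1 = 233/99 ≠ 1 ⇒ order 0.

0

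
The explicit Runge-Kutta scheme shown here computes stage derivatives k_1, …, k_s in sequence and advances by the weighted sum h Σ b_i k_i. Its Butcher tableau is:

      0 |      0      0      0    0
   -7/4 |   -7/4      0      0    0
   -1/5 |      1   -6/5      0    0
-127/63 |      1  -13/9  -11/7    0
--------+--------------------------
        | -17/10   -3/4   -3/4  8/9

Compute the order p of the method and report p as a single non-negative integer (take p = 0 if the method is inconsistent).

b = (-17/10, -3/4, -3/4, 8/9)
c = (0, -7/4, -1/5, -127/63)
Ac = (0, 0, 21/10, 3581/1260)
Σ b_i: (-17/10)·1 + (-3/4)·1 + (-3/4)·1 + 8/9·1 = -104/45 ≠ 1 ⇒ order 0.

0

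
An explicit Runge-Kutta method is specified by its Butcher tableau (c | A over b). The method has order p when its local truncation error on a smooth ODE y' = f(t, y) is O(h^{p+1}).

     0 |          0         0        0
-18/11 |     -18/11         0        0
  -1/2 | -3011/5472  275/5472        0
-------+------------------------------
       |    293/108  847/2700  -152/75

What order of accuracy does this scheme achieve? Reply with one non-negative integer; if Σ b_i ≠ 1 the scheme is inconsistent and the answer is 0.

b = (293/108, 847/2700, -152/75)
c = (0, -18/11, -1/2)
Ac = (0, 0, -25/304)
Σ b_i: 293/108·1 + 847/2700·1 + (-152/75)·1 = 1 ✓
b·c: 847/2700·(-18/11) + (-152/75)·(-1/2) = 1/2 ✓
b·c²: 847/2700·324/121 + (-152/75)·1/4 = 1/3 ✓
b·Ac: (-152/75)·(-25/304) = 1/6 ✓; 3 stages ⇒ order 3.

3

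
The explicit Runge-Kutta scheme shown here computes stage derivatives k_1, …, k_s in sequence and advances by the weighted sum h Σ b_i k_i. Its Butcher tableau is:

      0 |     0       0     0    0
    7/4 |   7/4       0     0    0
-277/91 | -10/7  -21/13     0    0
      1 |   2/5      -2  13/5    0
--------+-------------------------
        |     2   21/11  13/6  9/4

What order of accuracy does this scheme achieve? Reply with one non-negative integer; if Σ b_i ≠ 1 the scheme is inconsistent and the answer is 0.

b = (2, 21/11, 13/6, 9/4)
c = (0, 7/4, -277/91, 1)
Ac = (0, 0, -147/52, -799/70)
Σ b_i: 2·1 + 21/11·1 + 13/6·1 + 9/4·1 = 1099/132 ≠ 1 ⇒ order 0.

0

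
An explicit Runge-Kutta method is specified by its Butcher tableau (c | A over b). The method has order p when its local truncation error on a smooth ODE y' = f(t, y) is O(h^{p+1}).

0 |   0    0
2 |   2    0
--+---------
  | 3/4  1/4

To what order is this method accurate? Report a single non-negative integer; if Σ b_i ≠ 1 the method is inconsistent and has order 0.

b = (3/4, 1/4)
c = (0, 2)
Σ b_i: 3/4·1 + 1/4·1 = 1 ✓
b·c: 1/4·2 = 1/2 ✓; 2 stages ⇒ order 2.

2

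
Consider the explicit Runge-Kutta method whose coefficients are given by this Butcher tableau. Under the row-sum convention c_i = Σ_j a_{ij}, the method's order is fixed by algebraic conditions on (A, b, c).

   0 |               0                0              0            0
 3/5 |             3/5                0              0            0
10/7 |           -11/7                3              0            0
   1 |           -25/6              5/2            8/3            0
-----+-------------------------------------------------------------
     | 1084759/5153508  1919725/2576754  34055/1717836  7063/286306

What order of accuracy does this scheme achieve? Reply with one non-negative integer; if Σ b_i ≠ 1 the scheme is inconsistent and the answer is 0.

3

b = (1084759/5153508, 1919725/2576754, 34055/1717836, 7063/286306)
c = (0, 3/5, 10/7, 1)
Ac = (0, 0, 9/5, 223/42)
Σ b_i: 1084759/5153508·1 + 1919725/2576754·1 + 34055/1717836·1 + 7063/286306·1 = 1 ✓
b·c: 1919725/2576754·3/5 + 34055/1717836·10/7 + 7063/286306·1 = 1/2 ✓
b·c²: 1919725/2576754·9/25 + 34055/1717836·100/49 + 7063/286306·1 = 1/3 ✓
b·Ac: 34055/1717836·9/5 + 7063/286306·223/42 = 1/6 ✓
b·c³: 1919725/2576754·27/125 + 34055/1717836·1000/343 + 7063/286306·1 = 3658411/15031065 ≠ 1/4 ⇒ order 3.
b·(c∘Ac): 34055/1717836·18/7 + 7063/286306·223/42 = 312577/1717836 ≠ 1/8
b·Ac²: 34055/1717836·27/25 + 7063/286306·9323/1470 = 5347093/30062130 ≠ 1/12
b·A²c: 7063/286306·24/5 = 84756/715765 ≠ 1/24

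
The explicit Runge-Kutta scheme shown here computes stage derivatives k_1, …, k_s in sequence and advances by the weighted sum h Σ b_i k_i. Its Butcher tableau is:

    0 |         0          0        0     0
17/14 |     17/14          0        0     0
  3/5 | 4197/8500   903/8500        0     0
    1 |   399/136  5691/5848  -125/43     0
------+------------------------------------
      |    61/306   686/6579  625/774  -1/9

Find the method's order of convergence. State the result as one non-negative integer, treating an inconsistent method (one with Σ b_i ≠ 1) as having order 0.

4

b = (61/306, 686/6579, 625/774, -1/9)
c = (0, 17/14, 3/5, 1)
Ac = (0, 0, 129/1000, -9/16)
Σ b_i: 61/306·1 + 686/6579·1 + 625/774·1 + (-1/9)·1 = 1 ✓
b·c: 686/6579·17/14 + 625/774·3/5 + (-1/9)·1 = 1/2 ✓
b·c²: 686/6579·289/196 + 625/774·9/25 + (-1/9)·1 = 1/3 ✓
b·Ac: 625/774·129/1000 + (-1/9)·(-9/16) = 1/6 ✓
b·c³: 686/6579·4913/2744 + 625/774·27/125 + (-1/9)·1 = 1/4 ✓
b·(c∘Ac): 625/774·387/5000 + (-1/9)·(-9/16) = 1/8 ✓
b·Ac²: 625/774·2193/14000 + (-1/9)·87/224 = 1/12 ✓
b·A²c: (-1/9)·(-3/8) = 1/24 ✓; 4 stages ⇒ order 4.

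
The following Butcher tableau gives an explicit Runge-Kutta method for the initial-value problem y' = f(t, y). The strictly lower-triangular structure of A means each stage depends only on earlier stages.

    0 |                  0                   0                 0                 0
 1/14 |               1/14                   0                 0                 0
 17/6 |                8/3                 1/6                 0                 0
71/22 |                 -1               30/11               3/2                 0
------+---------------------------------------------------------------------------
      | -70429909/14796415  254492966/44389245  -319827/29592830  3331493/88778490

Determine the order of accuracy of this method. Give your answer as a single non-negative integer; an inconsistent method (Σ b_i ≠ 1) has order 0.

b = (-70429909/14796415, 254492966/44389245, -319827/29592830, 3331493/88778490)
c = (0, 1/14, 17/6, 71/22)
Ac = (0, 0, 1/84, 1369/308)
Σ b_i: (-70429909/14796415)·1 + 254492966/44389245·1 + (-319827/29592830)·1 + 3331493/88778490·1 = 1 ✓
b·c: 254492966/44389245·1/14 + (-319827/29592830)·17/6 + 3331493/88778490·71/22 = 1/2 ✓
b·c²: 254492966/44389245·1/196 + (-319827/29592830)·289/36 + 3331493/88778490·5041/484 = 1/3 ✓
b·Ac: (-319827/29592830)·1/84 + 3331493/88778490·1369/308 = 1/6 ✓
b·c³: 254492966/44389245·1/2744 + (-319827/29592830)·4913/216 + 3331493/88778490·357911/10648 = 1084117727/1065341880 ≠ 1/4 ⇒ order 3.
b·(c∘Ac): (-319827/29592830)·17/504 + 3331493/88778490·97199/6776 = 1337183857/2485797720 ≠ 1/8
b·Ac²: (-319827/29592830)·1/1176 + 3331493/88778490·155951/12936 = 843407647/1864348290 ≠ 1/12
b·A²c: 3331493/88778490·1/56 = 3331493/4971595440 ≠ 1/24

3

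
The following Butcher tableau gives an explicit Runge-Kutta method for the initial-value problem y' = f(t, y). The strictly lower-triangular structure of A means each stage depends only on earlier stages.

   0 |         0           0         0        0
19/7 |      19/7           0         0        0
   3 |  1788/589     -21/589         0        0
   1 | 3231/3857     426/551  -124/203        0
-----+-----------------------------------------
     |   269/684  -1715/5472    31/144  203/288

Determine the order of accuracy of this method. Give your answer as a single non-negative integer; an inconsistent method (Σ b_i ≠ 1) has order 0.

b = (269/684, -1715/5472, 31/144, 203/288)
c = (0, 19/7, 3, 1)
Ac = (0, 0, -3/31, 54/203)
Σ b_i: 269/684·1 + (-1715/5472)·1 + 31/144·1 + 203/288·1 = 1 ✓
b·c: (-1715/5472)·19/7 + 31/144·3 + 203/288·1 = 1/2 ✓
b·c²: (-1715/5472)·361/49 + 31/144·9 + 203/288·1 = 1/3 ✓
b·Ac: 31/144·(-3/31) + 203/288·54/203 = 1/6 ✓
b·c³: (-1715/5472)·6859/343 + 31/144·27 + 203/288·1 = 1/4 ✓
b·(c∘Ac): 31/144·(-9/31) + 203/288·54/203 = 1/8 ✓
b·Ac²: 31/144·(-57/217) + 203/288·282/1421 = 1/12 ✓
b·A²c: 203/288·12/203 = 1/24 ✓; 4 stages ⇒ order 4.

4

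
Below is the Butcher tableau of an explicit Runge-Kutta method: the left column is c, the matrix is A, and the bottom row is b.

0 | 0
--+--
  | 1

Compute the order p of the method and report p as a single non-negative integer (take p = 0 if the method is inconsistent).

b = (1)
c = (0)
Σ b_i: 1·1 = 1 ✓; 1 stage ⇒ order 1.

1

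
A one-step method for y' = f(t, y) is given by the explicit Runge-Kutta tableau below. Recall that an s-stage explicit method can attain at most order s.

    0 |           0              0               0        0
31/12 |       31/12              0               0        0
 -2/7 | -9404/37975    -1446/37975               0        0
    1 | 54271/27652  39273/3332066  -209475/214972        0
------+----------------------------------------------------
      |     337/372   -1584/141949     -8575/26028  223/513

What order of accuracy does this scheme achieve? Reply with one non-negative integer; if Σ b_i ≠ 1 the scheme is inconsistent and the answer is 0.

b = (337/372, -1584/141949, -8575/26028, 223/513)
c = (0, 31/12, -2/7, 1)
Ac = (0, 0, -241/2450, 551/1784)
Σ b_i: 337/372·1 + (-1584/141949)·1 + (-8575/26028)·1 + 223/513·1 = 1 ✓
b·c: (-1584/141949)·31/12 + (-8575/26028)·(-2/7) + 223/513·1 = 1/2 ✓
b·c²: (-1584/141949)·961/144 + (-8575/26028)·4/49 + 223/513·1 = 1/3 ✓
b·Ac: (-8575/26028)·(-241/2450) + 223/513·551/1784 = 1/6 ✓
b·c³: (-1584/141949)·29791/1728 + (-8575/26028)·(-8/343) + 223/513·1 = 1/4 ✓
b·(c∘Ac): (-8575/26028)·241/8575 + 223/513·551/1784 = 1/8 ✓
b·Ac²: (-8575/26028)·(-7471/29400) + 223/513·(-19/21408) = 1/12 ✓
b·A²c: 223/513·171/1784 = 1/24 ✓; 4 stages ⇒ order 4.

4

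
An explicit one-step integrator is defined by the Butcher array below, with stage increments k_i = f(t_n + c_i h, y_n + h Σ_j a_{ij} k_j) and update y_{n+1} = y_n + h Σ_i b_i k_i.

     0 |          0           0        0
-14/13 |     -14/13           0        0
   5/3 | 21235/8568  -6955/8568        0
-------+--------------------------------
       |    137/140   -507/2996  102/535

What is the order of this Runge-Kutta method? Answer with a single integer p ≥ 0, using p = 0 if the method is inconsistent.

3

b = (137/140, -507/2996, 102/535)
c = (0, -14/13, 5/3)
Ac = (0, 0, 535/612)
Σ b_i: 137/140·1 + (-507/2996)·1 + 102/535·1 = 1 ✓
b·c: (-507/2996)·(-14/13) + 102/535·5/3 = 1/2 ✓
b·c²: (-507/2996)·196/169 + 102/535·25/9 = 1/3 ✓
b·Ac: 102/535·535/612 = 1/6 ✓; 3 stages ⇒ order 3.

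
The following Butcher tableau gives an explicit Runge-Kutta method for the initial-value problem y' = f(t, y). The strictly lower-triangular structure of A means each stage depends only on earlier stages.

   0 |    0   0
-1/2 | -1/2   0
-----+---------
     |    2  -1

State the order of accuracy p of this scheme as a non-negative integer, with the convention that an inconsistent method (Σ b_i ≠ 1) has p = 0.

2

b = (2, -1)
c = (0, -1/2)
Σ b_i: 2·1 + (-1)·1 = 1 ✓
b·c: (-1)·(-1/2) = 1/2 ✓; 2 stages ⇒ order 2.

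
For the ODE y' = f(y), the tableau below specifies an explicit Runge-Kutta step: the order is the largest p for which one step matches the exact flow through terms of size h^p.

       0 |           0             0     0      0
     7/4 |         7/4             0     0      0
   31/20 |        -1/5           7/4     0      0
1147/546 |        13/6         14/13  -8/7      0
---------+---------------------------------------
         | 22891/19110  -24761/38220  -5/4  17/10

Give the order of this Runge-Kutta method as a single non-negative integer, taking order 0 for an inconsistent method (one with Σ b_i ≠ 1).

2

b = (22891/19110, -24761/38220, -5/4, 17/10)
c = (0, 7/4, 31/20, 1147/546)
Ac = (0, 0, 49/16, 103/910)
Σ b_i: 22891/19110·1 + (-24761/38220)·1 + (-5/4)·1 + 17/10·1 = 1 ✓
b·c: (-24761/38220)·7/4 + (-5/4)·31/20 + 17/10·1147/546 = 1/2 ✓
b·c²: (-24761/38220)·49/16 + (-5/4)·961/400 + 17/10·1315609/298116 = 7497773/2981160 ≠ 1/3 ⇒ order 2.
b·Ac: (-5/4)·49/16 + 17/10·103/910 = -529359/145600 ≠ 1/6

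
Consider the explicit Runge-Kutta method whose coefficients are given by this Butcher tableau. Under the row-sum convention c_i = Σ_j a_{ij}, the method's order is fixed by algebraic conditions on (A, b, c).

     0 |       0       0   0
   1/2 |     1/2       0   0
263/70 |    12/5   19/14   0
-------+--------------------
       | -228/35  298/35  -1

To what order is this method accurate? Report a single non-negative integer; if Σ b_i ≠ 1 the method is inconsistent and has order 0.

b = (-228/35, 298/35, -1)
c = (0, 1/2, 263/70)
Ac = (0, 0, 19/28)
Σ b_i: (-228/35)·1 + 298/35·1 + (-1)·1 = 1 ✓
b·c: 298/35·1/2 + (-1)·263/70 = 1/2 ✓
b·c²: 298/35·1/4 + (-1)·69169/4900 = -58739/4900 ≠ 1/3 ⇒ order 2.
b·Ac: (-1)·19/28 = -19/28 ≠ 1/6

2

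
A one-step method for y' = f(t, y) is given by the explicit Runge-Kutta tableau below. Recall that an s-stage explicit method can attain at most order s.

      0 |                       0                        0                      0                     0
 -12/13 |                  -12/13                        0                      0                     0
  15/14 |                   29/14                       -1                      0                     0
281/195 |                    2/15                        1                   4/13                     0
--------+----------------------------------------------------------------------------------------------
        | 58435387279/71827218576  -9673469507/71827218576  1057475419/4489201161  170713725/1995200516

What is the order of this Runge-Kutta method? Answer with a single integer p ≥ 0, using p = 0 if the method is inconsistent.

b = (58435387279/71827218576, -9673469507/71827218576, 1057475419/4489201161, 170713725/1995200516)
c = (0, -12/13, 15/14, 281/195)
Ac = (0, 0, 12/13, -54/91)
Σ b_i: 58435387279/71827218576·1 + (-9673469507/71827218576)·1 + 1057475419/4489201161·1 + 170713725/1995200516·1 = 1 ✓
b·c: (-9673469507/71827218576)·(-12/13) + 1057475419/4489201161·15/14 + 170713725/1995200516·281/195 = 1/2 ✓
b·c²: (-9673469507/71827218576)·144/169 + 1057475419/4489201161·225/196 + 170713725/1995200516·78961/38025 = 1/3 ✓
b·Ac: 1057475419/4489201161·12/13 + 170713725/1995200516·(-54/91) = 1/6 ✓
b·c³: (-9673469507/71827218576)·(-1728/2197) + 1057475419/4489201161·3375/2744 + 170713725/1995200516·22188041/7414875 = 138437634284219/212428998938520 ≠ 1/4 ⇒ order 3.
b·(c∘Ac): 1057475419/4489201161·90/91 + 170713725/1995200516·(-5058/5915) = 2072490185/12968803354 ≠ 1/8
b·Ac²: 1057475419/4489201161·(-144/169) + 170713725/1995200516·9981/8281 = -17718123349/181563246956 ≠ 1/12
b·A²c: 170713725/1995200516·48/169 = 157581900/6484401677 ≠ 1/24

3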